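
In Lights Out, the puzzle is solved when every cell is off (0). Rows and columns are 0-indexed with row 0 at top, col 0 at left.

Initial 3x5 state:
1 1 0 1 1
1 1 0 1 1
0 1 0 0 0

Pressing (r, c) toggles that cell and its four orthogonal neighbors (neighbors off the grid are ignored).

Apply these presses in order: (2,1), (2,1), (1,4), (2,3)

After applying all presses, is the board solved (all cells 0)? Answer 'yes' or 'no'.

After press 1 at (2,1):
1 1 0 1 1
1 0 0 1 1
1 0 1 0 0

After press 2 at (2,1):
1 1 0 1 1
1 1 0 1 1
0 1 0 0 0

After press 3 at (1,4):
1 1 0 1 0
1 1 0 0 0
0 1 0 0 1

After press 4 at (2,3):
1 1 0 1 0
1 1 0 1 0
0 1 1 1 0

Lights still on: 9

Answer: no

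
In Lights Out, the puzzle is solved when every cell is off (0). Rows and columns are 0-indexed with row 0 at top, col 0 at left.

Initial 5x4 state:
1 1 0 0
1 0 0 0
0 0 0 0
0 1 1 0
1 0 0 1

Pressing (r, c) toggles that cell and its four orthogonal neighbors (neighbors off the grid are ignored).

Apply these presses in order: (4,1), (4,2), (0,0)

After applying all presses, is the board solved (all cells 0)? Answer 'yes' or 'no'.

After press 1 at (4,1):
1 1 0 0
1 0 0 0
0 0 0 0
0 0 1 0
0 1 1 1

After press 2 at (4,2):
1 1 0 0
1 0 0 0
0 0 0 0
0 0 0 0
0 0 0 0

After press 3 at (0,0):
0 0 0 0
0 0 0 0
0 0 0 0
0 0 0 0
0 0 0 0

Lights still on: 0

Answer: yes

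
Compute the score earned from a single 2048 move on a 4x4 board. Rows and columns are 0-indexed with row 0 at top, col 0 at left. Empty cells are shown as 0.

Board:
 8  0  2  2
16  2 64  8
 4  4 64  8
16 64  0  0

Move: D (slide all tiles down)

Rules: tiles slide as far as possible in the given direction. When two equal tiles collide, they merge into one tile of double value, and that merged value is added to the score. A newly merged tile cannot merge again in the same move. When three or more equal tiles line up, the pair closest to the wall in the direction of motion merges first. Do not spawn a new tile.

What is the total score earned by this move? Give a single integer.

Answer: 144

Derivation:
Slide down:
col 0: [8, 16, 4, 16] -> [8, 16, 4, 16]  score +0 (running 0)
col 1: [0, 2, 4, 64] -> [0, 2, 4, 64]  score +0 (running 0)
col 2: [2, 64, 64, 0] -> [0, 0, 2, 128]  score +128 (running 128)
col 3: [2, 8, 8, 0] -> [0, 0, 2, 16]  score +16 (running 144)
Board after move:
  8   0   0   0
 16   2   0   0
  4   4   2   2
 16  64 128  16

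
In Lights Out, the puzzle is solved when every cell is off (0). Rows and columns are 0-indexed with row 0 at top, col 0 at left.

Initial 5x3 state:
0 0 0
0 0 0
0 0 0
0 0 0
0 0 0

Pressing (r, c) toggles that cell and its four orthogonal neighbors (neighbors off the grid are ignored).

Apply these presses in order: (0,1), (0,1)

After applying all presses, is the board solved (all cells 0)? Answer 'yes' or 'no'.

After press 1 at (0,1):
1 1 1
0 1 0
0 0 0
0 0 0
0 0 0

After press 2 at (0,1):
0 0 0
0 0 0
0 0 0
0 0 0
0 0 0

Lights still on: 0

Answer: yes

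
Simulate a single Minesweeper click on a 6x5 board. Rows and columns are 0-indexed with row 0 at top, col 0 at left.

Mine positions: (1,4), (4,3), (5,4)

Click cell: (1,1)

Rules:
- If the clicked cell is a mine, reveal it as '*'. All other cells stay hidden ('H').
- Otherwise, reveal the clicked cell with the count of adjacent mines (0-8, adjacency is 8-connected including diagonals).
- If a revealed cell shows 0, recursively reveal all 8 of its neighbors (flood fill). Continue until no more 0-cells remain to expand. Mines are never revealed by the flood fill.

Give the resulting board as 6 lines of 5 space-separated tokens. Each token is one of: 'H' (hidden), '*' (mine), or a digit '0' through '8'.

0 0 0 1 H
0 0 0 1 H
0 0 0 1 H
0 0 1 1 H
0 0 1 H H
0 0 1 H H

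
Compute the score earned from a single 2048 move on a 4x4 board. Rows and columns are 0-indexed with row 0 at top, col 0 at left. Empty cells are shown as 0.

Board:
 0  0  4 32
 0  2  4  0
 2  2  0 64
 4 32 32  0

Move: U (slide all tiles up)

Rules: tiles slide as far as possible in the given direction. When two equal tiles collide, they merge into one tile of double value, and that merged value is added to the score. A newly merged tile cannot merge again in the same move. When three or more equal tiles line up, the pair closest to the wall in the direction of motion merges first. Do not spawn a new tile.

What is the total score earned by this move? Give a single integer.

Answer: 12

Derivation:
Slide up:
col 0: [0, 0, 2, 4] -> [2, 4, 0, 0]  score +0 (running 0)
col 1: [0, 2, 2, 32] -> [4, 32, 0, 0]  score +4 (running 4)
col 2: [4, 4, 0, 32] -> [8, 32, 0, 0]  score +8 (running 12)
col 3: [32, 0, 64, 0] -> [32, 64, 0, 0]  score +0 (running 12)
Board after move:
 2  4  8 32
 4 32 32 64
 0  0  0  0
 0  0  0  0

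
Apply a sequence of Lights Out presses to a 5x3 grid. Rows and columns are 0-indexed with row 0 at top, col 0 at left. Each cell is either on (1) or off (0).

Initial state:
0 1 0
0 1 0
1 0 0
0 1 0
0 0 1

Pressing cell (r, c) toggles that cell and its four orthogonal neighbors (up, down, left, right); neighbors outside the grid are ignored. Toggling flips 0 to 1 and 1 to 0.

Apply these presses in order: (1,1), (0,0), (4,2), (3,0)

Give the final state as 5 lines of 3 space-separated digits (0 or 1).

After press 1 at (1,1):
0 0 0
1 0 1
1 1 0
0 1 0
0 0 1

After press 2 at (0,0):
1 1 0
0 0 1
1 1 0
0 1 0
0 0 1

After press 3 at (4,2):
1 1 0
0 0 1
1 1 0
0 1 1
0 1 0

After press 4 at (3,0):
1 1 0
0 0 1
0 1 0
1 0 1
1 1 0

Answer: 1 1 0
0 0 1
0 1 0
1 0 1
1 1 0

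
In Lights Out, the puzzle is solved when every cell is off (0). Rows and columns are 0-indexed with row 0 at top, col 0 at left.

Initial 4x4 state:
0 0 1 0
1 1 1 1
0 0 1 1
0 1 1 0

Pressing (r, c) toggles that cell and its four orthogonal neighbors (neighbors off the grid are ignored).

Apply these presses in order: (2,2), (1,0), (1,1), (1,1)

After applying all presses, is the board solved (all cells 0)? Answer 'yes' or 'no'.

After press 1 at (2,2):
0 0 1 0
1 1 0 1
0 1 0 0
0 1 0 0

After press 2 at (1,0):
1 0 1 0
0 0 0 1
1 1 0 0
0 1 0 0

After press 3 at (1,1):
1 1 1 0
1 1 1 1
1 0 0 0
0 1 0 0

After press 4 at (1,1):
1 0 1 0
0 0 0 1
1 1 0 0
0 1 0 0

Lights still on: 6

Answer: no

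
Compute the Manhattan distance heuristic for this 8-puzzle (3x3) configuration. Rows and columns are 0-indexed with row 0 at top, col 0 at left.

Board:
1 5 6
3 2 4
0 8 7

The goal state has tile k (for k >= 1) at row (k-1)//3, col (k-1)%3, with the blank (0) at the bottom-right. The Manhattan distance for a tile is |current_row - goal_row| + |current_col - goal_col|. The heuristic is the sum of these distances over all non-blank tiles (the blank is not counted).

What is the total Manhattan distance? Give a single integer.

Answer: 10

Derivation:
Tile 1: at (0,0), goal (0,0), distance |0-0|+|0-0| = 0
Tile 5: at (0,1), goal (1,1), distance |0-1|+|1-1| = 1
Tile 6: at (0,2), goal (1,2), distance |0-1|+|2-2| = 1
Tile 3: at (1,0), goal (0,2), distance |1-0|+|0-2| = 3
Tile 2: at (1,1), goal (0,1), distance |1-0|+|1-1| = 1
Tile 4: at (1,2), goal (1,0), distance |1-1|+|2-0| = 2
Tile 8: at (2,1), goal (2,1), distance |2-2|+|1-1| = 0
Tile 7: at (2,2), goal (2,0), distance |2-2|+|2-0| = 2
Sum: 0 + 1 + 1 + 3 + 1 + 2 + 0 + 2 = 10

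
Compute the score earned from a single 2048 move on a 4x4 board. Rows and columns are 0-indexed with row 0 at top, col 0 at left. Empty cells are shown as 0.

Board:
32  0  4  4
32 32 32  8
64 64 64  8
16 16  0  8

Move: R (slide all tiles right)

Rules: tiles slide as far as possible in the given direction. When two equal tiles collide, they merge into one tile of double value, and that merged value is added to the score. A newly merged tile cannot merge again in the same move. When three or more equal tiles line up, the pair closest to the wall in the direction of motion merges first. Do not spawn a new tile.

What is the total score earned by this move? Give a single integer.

Answer: 232

Derivation:
Slide right:
row 0: [32, 0, 4, 4] -> [0, 0, 32, 8]  score +8 (running 8)
row 1: [32, 32, 32, 8] -> [0, 32, 64, 8]  score +64 (running 72)
row 2: [64, 64, 64, 8] -> [0, 64, 128, 8]  score +128 (running 200)
row 3: [16, 16, 0, 8] -> [0, 0, 32, 8]  score +32 (running 232)
Board after move:
  0   0  32   8
  0  32  64   8
  0  64 128   8
  0   0  32   8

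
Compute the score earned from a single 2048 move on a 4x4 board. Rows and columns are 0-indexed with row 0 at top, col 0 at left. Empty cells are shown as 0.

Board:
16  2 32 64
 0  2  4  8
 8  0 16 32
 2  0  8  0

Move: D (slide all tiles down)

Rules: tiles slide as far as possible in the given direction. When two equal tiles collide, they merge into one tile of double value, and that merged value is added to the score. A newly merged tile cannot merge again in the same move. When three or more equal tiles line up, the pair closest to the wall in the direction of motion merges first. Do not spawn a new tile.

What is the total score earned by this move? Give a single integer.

Answer: 4

Derivation:
Slide down:
col 0: [16, 0, 8, 2] -> [0, 16, 8, 2]  score +0 (running 0)
col 1: [2, 2, 0, 0] -> [0, 0, 0, 4]  score +4 (running 4)
col 2: [32, 4, 16, 8] -> [32, 4, 16, 8]  score +0 (running 4)
col 3: [64, 8, 32, 0] -> [0, 64, 8, 32]  score +0 (running 4)
Board after move:
 0  0 32  0
16  0  4 64
 8  0 16  8
 2  4  8 32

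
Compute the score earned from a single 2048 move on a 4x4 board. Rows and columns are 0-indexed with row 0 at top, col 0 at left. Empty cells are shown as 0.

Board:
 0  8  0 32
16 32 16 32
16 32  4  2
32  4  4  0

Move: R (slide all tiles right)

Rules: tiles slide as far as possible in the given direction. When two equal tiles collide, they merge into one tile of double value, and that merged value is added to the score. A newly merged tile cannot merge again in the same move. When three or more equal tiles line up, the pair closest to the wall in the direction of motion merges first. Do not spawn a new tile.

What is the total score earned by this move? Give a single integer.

Slide right:
row 0: [0, 8, 0, 32] -> [0, 0, 8, 32]  score +0 (running 0)
row 1: [16, 32, 16, 32] -> [16, 32, 16, 32]  score +0 (running 0)
row 2: [16, 32, 4, 2] -> [16, 32, 4, 2]  score +0 (running 0)
row 3: [32, 4, 4, 0] -> [0, 0, 32, 8]  score +8 (running 8)
Board after move:
 0  0  8 32
16 32 16 32
16 32  4  2
 0  0 32  8

Answer: 8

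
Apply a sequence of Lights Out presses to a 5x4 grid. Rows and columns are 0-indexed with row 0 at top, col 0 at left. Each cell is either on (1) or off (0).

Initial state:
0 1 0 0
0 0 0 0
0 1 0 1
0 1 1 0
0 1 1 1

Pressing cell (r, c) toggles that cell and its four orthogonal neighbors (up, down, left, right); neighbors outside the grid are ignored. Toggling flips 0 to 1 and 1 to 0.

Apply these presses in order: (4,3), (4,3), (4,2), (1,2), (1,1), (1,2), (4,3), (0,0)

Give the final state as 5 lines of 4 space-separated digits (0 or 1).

Answer: 1 1 0 0
0 1 1 0
0 0 0 1
0 1 0 1
0 0 1 1

Derivation:
After press 1 at (4,3):
0 1 0 0
0 0 0 0
0 1 0 1
0 1 1 1
0 1 0 0

After press 2 at (4,3):
0 1 0 0
0 0 0 0
0 1 0 1
0 1 1 0
0 1 1 1

After press 3 at (4,2):
0 1 0 0
0 0 0 0
0 1 0 1
0 1 0 0
0 0 0 0

After press 4 at (1,2):
0 1 1 0
0 1 1 1
0 1 1 1
0 1 0 0
0 0 0 0

After press 5 at (1,1):
0 0 1 0
1 0 0 1
0 0 1 1
0 1 0 0
0 0 0 0

After press 6 at (1,2):
0 0 0 0
1 1 1 0
0 0 0 1
0 1 0 0
0 0 0 0

After press 7 at (4,3):
0 0 0 0
1 1 1 0
0 0 0 1
0 1 0 1
0 0 1 1

After press 8 at (0,0):
1 1 0 0
0 1 1 0
0 0 0 1
0 1 0 1
0 0 1 1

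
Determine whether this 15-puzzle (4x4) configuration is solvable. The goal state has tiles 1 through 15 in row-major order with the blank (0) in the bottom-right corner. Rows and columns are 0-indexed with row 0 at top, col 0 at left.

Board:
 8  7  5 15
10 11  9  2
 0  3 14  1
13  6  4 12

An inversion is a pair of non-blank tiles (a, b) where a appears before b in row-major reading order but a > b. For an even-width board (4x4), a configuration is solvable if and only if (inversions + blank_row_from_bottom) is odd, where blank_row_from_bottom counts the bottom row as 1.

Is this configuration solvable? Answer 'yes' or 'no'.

Answer: no

Derivation:
Inversions: 56
Blank is in row 2 (0-indexed from top), which is row 2 counting from the bottom (bottom = 1).
56 + 2 = 58, which is even, so the puzzle is not solvable.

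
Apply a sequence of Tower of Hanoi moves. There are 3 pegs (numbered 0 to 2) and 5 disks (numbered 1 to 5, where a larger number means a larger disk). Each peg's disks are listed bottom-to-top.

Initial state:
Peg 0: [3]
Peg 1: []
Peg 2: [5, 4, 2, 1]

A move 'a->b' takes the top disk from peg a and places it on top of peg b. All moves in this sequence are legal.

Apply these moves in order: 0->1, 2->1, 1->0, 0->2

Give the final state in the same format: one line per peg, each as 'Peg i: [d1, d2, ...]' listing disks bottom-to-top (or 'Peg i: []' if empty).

After move 1 (0->1):
Peg 0: []
Peg 1: [3]
Peg 2: [5, 4, 2, 1]

After move 2 (2->1):
Peg 0: []
Peg 1: [3, 1]
Peg 2: [5, 4, 2]

After move 3 (1->0):
Peg 0: [1]
Peg 1: [3]
Peg 2: [5, 4, 2]

After move 4 (0->2):
Peg 0: []
Peg 1: [3]
Peg 2: [5, 4, 2, 1]

Answer: Peg 0: []
Peg 1: [3]
Peg 2: [5, 4, 2, 1]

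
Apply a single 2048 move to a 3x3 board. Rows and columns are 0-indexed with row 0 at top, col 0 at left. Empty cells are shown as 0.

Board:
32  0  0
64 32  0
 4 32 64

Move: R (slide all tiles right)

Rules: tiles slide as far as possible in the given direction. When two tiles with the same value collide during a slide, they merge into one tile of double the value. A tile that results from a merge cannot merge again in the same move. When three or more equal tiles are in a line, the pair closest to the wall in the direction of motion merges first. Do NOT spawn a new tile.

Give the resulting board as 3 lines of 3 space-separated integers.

Slide right:
row 0: [32, 0, 0] -> [0, 0, 32]
row 1: [64, 32, 0] -> [0, 64, 32]
row 2: [4, 32, 64] -> [4, 32, 64]

Answer:  0  0 32
 0 64 32
 4 32 64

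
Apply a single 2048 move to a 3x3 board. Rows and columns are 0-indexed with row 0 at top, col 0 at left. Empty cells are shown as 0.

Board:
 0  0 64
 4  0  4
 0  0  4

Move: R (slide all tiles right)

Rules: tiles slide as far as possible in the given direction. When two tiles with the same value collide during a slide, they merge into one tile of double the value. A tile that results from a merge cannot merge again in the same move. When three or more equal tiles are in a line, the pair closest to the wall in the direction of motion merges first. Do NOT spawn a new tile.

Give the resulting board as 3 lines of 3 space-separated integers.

Answer:  0  0 64
 0  0  8
 0  0  4

Derivation:
Slide right:
row 0: [0, 0, 64] -> [0, 0, 64]
row 1: [4, 0, 4] -> [0, 0, 8]
row 2: [0, 0, 4] -> [0, 0, 4]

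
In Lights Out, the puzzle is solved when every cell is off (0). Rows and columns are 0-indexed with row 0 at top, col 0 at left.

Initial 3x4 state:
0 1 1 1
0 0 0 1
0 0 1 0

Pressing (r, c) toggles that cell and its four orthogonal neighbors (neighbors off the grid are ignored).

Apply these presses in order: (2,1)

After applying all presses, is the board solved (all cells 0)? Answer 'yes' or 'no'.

After press 1 at (2,1):
0 1 1 1
0 1 0 1
1 1 0 0

Lights still on: 7

Answer: no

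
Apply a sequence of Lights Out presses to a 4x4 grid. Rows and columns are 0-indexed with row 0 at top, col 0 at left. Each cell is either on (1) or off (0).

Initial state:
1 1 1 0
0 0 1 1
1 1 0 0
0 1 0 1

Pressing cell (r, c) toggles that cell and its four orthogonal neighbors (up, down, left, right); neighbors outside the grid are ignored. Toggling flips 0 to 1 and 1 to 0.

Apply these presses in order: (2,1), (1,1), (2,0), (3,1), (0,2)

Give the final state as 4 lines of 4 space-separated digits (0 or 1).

After press 1 at (2,1):
1 1 1 0
0 1 1 1
0 0 1 0
0 0 0 1

After press 2 at (1,1):
1 0 1 0
1 0 0 1
0 1 1 0
0 0 0 1

After press 3 at (2,0):
1 0 1 0
0 0 0 1
1 0 1 0
1 0 0 1

After press 4 at (3,1):
1 0 1 0
0 0 0 1
1 1 1 0
0 1 1 1

After press 5 at (0,2):
1 1 0 1
0 0 1 1
1 1 1 0
0 1 1 1

Answer: 1 1 0 1
0 0 1 1
1 1 1 0
0 1 1 1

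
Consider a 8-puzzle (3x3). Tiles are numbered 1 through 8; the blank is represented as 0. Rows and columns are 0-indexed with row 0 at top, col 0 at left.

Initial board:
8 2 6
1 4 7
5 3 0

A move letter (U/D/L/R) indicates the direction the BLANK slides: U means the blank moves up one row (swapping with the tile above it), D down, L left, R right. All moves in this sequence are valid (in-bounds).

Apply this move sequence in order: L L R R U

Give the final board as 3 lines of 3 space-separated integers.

Answer: 8 2 6
1 4 0
5 3 7

Derivation:
After move 1 (L):
8 2 6
1 4 7
5 0 3

After move 2 (L):
8 2 6
1 4 7
0 5 3

After move 3 (R):
8 2 6
1 4 7
5 0 3

After move 4 (R):
8 2 6
1 4 7
5 3 0

After move 5 (U):
8 2 6
1 4 0
5 3 7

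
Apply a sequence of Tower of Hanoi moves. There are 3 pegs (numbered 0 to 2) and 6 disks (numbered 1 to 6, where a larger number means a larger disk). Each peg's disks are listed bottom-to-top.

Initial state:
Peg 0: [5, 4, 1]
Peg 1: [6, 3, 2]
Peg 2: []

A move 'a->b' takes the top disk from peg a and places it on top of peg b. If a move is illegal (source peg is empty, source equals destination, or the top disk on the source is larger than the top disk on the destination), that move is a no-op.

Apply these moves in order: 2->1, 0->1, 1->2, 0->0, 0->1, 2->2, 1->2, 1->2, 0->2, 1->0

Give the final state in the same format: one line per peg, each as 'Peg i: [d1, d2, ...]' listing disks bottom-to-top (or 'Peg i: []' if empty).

After move 1 (2->1):
Peg 0: [5, 4, 1]
Peg 1: [6, 3, 2]
Peg 2: []

After move 2 (0->1):
Peg 0: [5, 4]
Peg 1: [6, 3, 2, 1]
Peg 2: []

After move 3 (1->2):
Peg 0: [5, 4]
Peg 1: [6, 3, 2]
Peg 2: [1]

After move 4 (0->0):
Peg 0: [5, 4]
Peg 1: [6, 3, 2]
Peg 2: [1]

After move 5 (0->1):
Peg 0: [5, 4]
Peg 1: [6, 3, 2]
Peg 2: [1]

After move 6 (2->2):
Peg 0: [5, 4]
Peg 1: [6, 3, 2]
Peg 2: [1]

After move 7 (1->2):
Peg 0: [5, 4]
Peg 1: [6, 3, 2]
Peg 2: [1]

After move 8 (1->2):
Peg 0: [5, 4]
Peg 1: [6, 3, 2]
Peg 2: [1]

After move 9 (0->2):
Peg 0: [5, 4]
Peg 1: [6, 3, 2]
Peg 2: [1]

After move 10 (1->0):
Peg 0: [5, 4, 2]
Peg 1: [6, 3]
Peg 2: [1]

Answer: Peg 0: [5, 4, 2]
Peg 1: [6, 3]
Peg 2: [1]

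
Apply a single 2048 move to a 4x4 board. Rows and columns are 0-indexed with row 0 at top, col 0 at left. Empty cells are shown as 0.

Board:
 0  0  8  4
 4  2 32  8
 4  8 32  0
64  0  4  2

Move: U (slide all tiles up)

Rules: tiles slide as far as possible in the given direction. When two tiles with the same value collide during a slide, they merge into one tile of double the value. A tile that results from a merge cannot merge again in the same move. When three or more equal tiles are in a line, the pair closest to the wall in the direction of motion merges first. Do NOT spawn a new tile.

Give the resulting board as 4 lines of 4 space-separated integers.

Slide up:
col 0: [0, 4, 4, 64] -> [8, 64, 0, 0]
col 1: [0, 2, 8, 0] -> [2, 8, 0, 0]
col 2: [8, 32, 32, 4] -> [8, 64, 4, 0]
col 3: [4, 8, 0, 2] -> [4, 8, 2, 0]

Answer:  8  2  8  4
64  8 64  8
 0  0  4  2
 0  0  0  0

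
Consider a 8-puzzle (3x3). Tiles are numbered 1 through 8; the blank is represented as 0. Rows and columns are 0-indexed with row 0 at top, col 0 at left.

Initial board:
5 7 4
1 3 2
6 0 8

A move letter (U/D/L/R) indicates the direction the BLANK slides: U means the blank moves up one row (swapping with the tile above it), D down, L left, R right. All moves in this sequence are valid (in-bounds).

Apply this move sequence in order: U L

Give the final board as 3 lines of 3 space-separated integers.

After move 1 (U):
5 7 4
1 0 2
6 3 8

After move 2 (L):
5 7 4
0 1 2
6 3 8

Answer: 5 7 4
0 1 2
6 3 8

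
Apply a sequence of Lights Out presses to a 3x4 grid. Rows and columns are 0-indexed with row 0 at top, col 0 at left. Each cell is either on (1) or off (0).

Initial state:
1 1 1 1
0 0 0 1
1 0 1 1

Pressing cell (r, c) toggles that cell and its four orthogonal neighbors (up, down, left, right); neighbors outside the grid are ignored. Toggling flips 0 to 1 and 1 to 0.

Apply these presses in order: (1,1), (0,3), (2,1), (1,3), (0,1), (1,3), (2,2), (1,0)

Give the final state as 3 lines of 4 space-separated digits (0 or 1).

Answer: 1 1 1 0
0 0 0 0
1 1 1 0

Derivation:
After press 1 at (1,1):
1 0 1 1
1 1 1 1
1 1 1 1

After press 2 at (0,3):
1 0 0 0
1 1 1 0
1 1 1 1

After press 3 at (2,1):
1 0 0 0
1 0 1 0
0 0 0 1

After press 4 at (1,3):
1 0 0 1
1 0 0 1
0 0 0 0

After press 5 at (0,1):
0 1 1 1
1 1 0 1
0 0 0 0

After press 6 at (1,3):
0 1 1 0
1 1 1 0
0 0 0 1

After press 7 at (2,2):
0 1 1 0
1 1 0 0
0 1 1 0

After press 8 at (1,0):
1 1 1 0
0 0 0 0
1 1 1 0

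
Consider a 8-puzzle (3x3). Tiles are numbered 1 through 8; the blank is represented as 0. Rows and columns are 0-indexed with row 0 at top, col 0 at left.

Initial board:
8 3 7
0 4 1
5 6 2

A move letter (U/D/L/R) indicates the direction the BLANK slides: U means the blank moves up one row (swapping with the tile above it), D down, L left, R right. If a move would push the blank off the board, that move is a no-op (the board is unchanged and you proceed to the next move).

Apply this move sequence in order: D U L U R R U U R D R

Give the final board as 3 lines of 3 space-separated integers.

Answer: 3 7 1
8 4 0
5 6 2

Derivation:
After move 1 (D):
8 3 7
5 4 1
0 6 2

After move 2 (U):
8 3 7
0 4 1
5 6 2

After move 3 (L):
8 3 7
0 4 1
5 6 2

After move 4 (U):
0 3 7
8 4 1
5 6 2

After move 5 (R):
3 0 7
8 4 1
5 6 2

After move 6 (R):
3 7 0
8 4 1
5 6 2

After move 7 (U):
3 7 0
8 4 1
5 6 2

After move 8 (U):
3 7 0
8 4 1
5 6 2

After move 9 (R):
3 7 0
8 4 1
5 6 2

After move 10 (D):
3 7 1
8 4 0
5 6 2

After move 11 (R):
3 7 1
8 4 0
5 6 2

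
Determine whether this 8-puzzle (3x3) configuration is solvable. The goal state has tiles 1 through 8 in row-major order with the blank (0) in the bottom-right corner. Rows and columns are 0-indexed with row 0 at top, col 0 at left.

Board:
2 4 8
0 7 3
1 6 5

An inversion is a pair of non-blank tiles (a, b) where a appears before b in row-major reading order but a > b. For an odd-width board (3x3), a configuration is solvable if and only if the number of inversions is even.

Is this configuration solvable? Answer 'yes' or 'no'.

Inversions (pairs i<j in row-major order where tile[i] > tile[j] > 0): 14
14 is even, so the puzzle is solvable.

Answer: yes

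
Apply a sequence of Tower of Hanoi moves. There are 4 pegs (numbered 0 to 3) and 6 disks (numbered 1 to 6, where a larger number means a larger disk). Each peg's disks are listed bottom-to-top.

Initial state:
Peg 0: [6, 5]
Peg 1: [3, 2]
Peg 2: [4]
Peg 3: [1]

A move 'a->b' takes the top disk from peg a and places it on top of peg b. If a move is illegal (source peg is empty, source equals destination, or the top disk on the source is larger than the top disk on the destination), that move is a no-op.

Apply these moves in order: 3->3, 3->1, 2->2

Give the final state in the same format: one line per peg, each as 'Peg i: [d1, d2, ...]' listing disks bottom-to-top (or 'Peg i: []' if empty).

Answer: Peg 0: [6, 5]
Peg 1: [3, 2, 1]
Peg 2: [4]
Peg 3: []

Derivation:
After move 1 (3->3):
Peg 0: [6, 5]
Peg 1: [3, 2]
Peg 2: [4]
Peg 3: [1]

After move 2 (3->1):
Peg 0: [6, 5]
Peg 1: [3, 2, 1]
Peg 2: [4]
Peg 3: []

After move 3 (2->2):
Peg 0: [6, 5]
Peg 1: [3, 2, 1]
Peg 2: [4]
Peg 3: []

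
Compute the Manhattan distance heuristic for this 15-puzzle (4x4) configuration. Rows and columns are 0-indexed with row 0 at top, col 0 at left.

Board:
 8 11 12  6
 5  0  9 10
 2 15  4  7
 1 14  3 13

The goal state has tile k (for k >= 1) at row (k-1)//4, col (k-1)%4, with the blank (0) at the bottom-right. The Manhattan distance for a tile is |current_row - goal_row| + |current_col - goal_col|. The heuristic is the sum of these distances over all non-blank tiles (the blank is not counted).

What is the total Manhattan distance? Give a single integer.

Answer: 38

Derivation:
Tile 8: at (0,0), goal (1,3), distance |0-1|+|0-3| = 4
Tile 11: at (0,1), goal (2,2), distance |0-2|+|1-2| = 3
Tile 12: at (0,2), goal (2,3), distance |0-2|+|2-3| = 3
Tile 6: at (0,3), goal (1,1), distance |0-1|+|3-1| = 3
Tile 5: at (1,0), goal (1,0), distance |1-1|+|0-0| = 0
Tile 9: at (1,2), goal (2,0), distance |1-2|+|2-0| = 3
Tile 10: at (1,3), goal (2,1), distance |1-2|+|3-1| = 3
Tile 2: at (2,0), goal (0,1), distance |2-0|+|0-1| = 3
Tile 15: at (2,1), goal (3,2), distance |2-3|+|1-2| = 2
Tile 4: at (2,2), goal (0,3), distance |2-0|+|2-3| = 3
Tile 7: at (2,3), goal (1,2), distance |2-1|+|3-2| = 2
Tile 1: at (3,0), goal (0,0), distance |3-0|+|0-0| = 3
Tile 14: at (3,1), goal (3,1), distance |3-3|+|1-1| = 0
Tile 3: at (3,2), goal (0,2), distance |3-0|+|2-2| = 3
Tile 13: at (3,3), goal (3,0), distance |3-3|+|3-0| = 3
Sum: 4 + 3 + 3 + 3 + 0 + 3 + 3 + 3 + 2 + 3 + 2 + 3 + 0 + 3 + 3 = 38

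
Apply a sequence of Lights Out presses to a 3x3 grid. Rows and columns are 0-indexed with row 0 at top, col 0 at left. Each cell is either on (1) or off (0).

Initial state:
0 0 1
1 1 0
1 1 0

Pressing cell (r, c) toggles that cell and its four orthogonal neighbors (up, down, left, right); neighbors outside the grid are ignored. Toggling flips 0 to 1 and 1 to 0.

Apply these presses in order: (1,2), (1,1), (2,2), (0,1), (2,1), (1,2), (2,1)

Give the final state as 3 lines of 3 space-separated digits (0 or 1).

Answer: 1 0 0
0 1 0
1 1 1

Derivation:
After press 1 at (1,2):
0 0 0
1 0 1
1 1 1

After press 2 at (1,1):
0 1 0
0 1 0
1 0 1

After press 3 at (2,2):
0 1 0
0 1 1
1 1 0

After press 4 at (0,1):
1 0 1
0 0 1
1 1 0

After press 5 at (2,1):
1 0 1
0 1 1
0 0 1

After press 6 at (1,2):
1 0 0
0 0 0
0 0 0

After press 7 at (2,1):
1 0 0
0 1 0
1 1 1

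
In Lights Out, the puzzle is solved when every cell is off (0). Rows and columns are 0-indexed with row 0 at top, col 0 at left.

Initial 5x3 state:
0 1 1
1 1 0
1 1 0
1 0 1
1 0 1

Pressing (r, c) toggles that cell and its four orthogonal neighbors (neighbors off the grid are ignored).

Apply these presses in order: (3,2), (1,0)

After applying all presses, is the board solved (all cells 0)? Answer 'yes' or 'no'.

Answer: no

Derivation:
After press 1 at (3,2):
0 1 1
1 1 0
1 1 1
1 1 0
1 0 0

After press 2 at (1,0):
1 1 1
0 0 0
0 1 1
1 1 0
1 0 0

Lights still on: 8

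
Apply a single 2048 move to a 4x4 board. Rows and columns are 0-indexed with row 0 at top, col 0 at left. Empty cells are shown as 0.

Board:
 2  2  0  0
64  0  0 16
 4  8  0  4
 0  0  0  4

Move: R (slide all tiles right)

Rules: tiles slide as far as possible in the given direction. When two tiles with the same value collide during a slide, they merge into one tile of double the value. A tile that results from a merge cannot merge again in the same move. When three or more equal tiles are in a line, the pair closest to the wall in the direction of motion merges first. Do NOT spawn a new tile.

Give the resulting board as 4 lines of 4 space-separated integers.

Slide right:
row 0: [2, 2, 0, 0] -> [0, 0, 0, 4]
row 1: [64, 0, 0, 16] -> [0, 0, 64, 16]
row 2: [4, 8, 0, 4] -> [0, 4, 8, 4]
row 3: [0, 0, 0, 4] -> [0, 0, 0, 4]

Answer:  0  0  0  4
 0  0 64 16
 0  4  8  4
 0  0  0  4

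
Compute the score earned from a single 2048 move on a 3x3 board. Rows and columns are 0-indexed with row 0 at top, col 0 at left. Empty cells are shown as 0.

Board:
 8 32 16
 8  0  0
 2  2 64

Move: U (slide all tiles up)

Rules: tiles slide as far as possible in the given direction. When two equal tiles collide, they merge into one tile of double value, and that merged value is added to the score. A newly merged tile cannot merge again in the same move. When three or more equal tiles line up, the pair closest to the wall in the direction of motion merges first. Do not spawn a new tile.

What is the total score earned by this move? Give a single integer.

Answer: 16

Derivation:
Slide up:
col 0: [8, 8, 2] -> [16, 2, 0]  score +16 (running 16)
col 1: [32, 0, 2] -> [32, 2, 0]  score +0 (running 16)
col 2: [16, 0, 64] -> [16, 64, 0]  score +0 (running 16)
Board after move:
16 32 16
 2  2 64
 0  0  0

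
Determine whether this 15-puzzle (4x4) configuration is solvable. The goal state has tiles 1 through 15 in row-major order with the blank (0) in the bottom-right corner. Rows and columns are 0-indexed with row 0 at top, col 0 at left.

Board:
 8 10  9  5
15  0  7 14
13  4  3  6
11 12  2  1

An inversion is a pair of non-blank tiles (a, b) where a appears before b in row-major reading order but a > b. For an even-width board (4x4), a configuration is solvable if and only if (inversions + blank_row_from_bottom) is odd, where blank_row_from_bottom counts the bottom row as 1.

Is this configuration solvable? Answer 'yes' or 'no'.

Answer: yes

Derivation:
Inversions: 68
Blank is in row 1 (0-indexed from top), which is row 3 counting from the bottom (bottom = 1).
68 + 3 = 71, which is odd, so the puzzle is solvable.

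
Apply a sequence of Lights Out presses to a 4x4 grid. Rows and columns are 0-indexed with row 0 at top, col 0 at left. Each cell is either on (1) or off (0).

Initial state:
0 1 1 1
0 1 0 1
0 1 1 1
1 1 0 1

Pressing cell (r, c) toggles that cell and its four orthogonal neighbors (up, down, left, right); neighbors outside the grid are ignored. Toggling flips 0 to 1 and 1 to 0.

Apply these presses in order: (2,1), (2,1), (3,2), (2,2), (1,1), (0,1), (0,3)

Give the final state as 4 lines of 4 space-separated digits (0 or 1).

Answer: 1 1 1 0
1 1 0 0
0 1 1 0
1 0 0 0

Derivation:
After press 1 at (2,1):
0 1 1 1
0 0 0 1
1 0 0 1
1 0 0 1

After press 2 at (2,1):
0 1 1 1
0 1 0 1
0 1 1 1
1 1 0 1

After press 3 at (3,2):
0 1 1 1
0 1 0 1
0 1 0 1
1 0 1 0

After press 4 at (2,2):
0 1 1 1
0 1 1 1
0 0 1 0
1 0 0 0

After press 5 at (1,1):
0 0 1 1
1 0 0 1
0 1 1 0
1 0 0 0

After press 6 at (0,1):
1 1 0 1
1 1 0 1
0 1 1 0
1 0 0 0

After press 7 at (0,3):
1 1 1 0
1 1 0 0
0 1 1 0
1 0 0 0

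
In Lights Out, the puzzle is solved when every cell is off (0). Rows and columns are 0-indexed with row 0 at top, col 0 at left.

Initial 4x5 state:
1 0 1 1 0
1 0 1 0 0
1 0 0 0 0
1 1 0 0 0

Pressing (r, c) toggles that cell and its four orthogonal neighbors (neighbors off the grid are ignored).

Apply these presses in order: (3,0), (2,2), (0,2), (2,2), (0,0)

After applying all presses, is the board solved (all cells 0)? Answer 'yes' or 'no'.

After press 1 at (3,0):
1 0 1 1 0
1 0 1 0 0
0 0 0 0 0
0 0 0 0 0

After press 2 at (2,2):
1 0 1 1 0
1 0 0 0 0
0 1 1 1 0
0 0 1 0 0

After press 3 at (0,2):
1 1 0 0 0
1 0 1 0 0
0 1 1 1 0
0 0 1 0 0

After press 4 at (2,2):
1 1 0 0 0
1 0 0 0 0
0 0 0 0 0
0 0 0 0 0

After press 5 at (0,0):
0 0 0 0 0
0 0 0 0 0
0 0 0 0 0
0 0 0 0 0

Lights still on: 0

Answer: yes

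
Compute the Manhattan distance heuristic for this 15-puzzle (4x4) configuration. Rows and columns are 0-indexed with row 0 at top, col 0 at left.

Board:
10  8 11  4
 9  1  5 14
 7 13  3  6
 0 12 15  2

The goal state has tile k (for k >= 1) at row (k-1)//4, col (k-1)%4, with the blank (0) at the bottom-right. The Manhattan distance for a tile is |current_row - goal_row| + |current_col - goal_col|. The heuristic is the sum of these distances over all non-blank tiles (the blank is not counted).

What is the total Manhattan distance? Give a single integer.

Answer: 35

Derivation:
Tile 10: at (0,0), goal (2,1), distance |0-2|+|0-1| = 3
Tile 8: at (0,1), goal (1,3), distance |0-1|+|1-3| = 3
Tile 11: at (0,2), goal (2,2), distance |0-2|+|2-2| = 2
Tile 4: at (0,3), goal (0,3), distance |0-0|+|3-3| = 0
Tile 9: at (1,0), goal (2,0), distance |1-2|+|0-0| = 1
Tile 1: at (1,1), goal (0,0), distance |1-0|+|1-0| = 2
Tile 5: at (1,2), goal (1,0), distance |1-1|+|2-0| = 2
Tile 14: at (1,3), goal (3,1), distance |1-3|+|3-1| = 4
Tile 7: at (2,0), goal (1,2), distance |2-1|+|0-2| = 3
Tile 13: at (2,1), goal (3,0), distance |2-3|+|1-0| = 2
Tile 3: at (2,2), goal (0,2), distance |2-0|+|2-2| = 2
Tile 6: at (2,3), goal (1,1), distance |2-1|+|3-1| = 3
Tile 12: at (3,1), goal (2,3), distance |3-2|+|1-3| = 3
Tile 15: at (3,2), goal (3,2), distance |3-3|+|2-2| = 0
Tile 2: at (3,3), goal (0,1), distance |3-0|+|3-1| = 5
Sum: 3 + 3 + 2 + 0 + 1 + 2 + 2 + 4 + 3 + 2 + 2 + 3 + 3 + 0 + 5 = 35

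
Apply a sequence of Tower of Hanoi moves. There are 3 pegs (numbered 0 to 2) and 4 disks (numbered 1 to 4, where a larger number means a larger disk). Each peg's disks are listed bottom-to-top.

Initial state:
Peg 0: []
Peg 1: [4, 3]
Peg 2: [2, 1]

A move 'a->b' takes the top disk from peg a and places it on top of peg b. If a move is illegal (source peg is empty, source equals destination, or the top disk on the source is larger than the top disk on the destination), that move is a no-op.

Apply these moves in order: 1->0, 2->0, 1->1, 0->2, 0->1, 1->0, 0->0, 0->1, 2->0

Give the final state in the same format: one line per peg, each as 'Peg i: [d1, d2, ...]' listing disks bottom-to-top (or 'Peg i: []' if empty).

Answer: Peg 0: [1]
Peg 1: [4, 3]
Peg 2: [2]

Derivation:
After move 1 (1->0):
Peg 0: [3]
Peg 1: [4]
Peg 2: [2, 1]

After move 2 (2->0):
Peg 0: [3, 1]
Peg 1: [4]
Peg 2: [2]

After move 3 (1->1):
Peg 0: [3, 1]
Peg 1: [4]
Peg 2: [2]

After move 4 (0->2):
Peg 0: [3]
Peg 1: [4]
Peg 2: [2, 1]

After move 5 (0->1):
Peg 0: []
Peg 1: [4, 3]
Peg 2: [2, 1]

After move 6 (1->0):
Peg 0: [3]
Peg 1: [4]
Peg 2: [2, 1]

After move 7 (0->0):
Peg 0: [3]
Peg 1: [4]
Peg 2: [2, 1]

After move 8 (0->1):
Peg 0: []
Peg 1: [4, 3]
Peg 2: [2, 1]

After move 9 (2->0):
Peg 0: [1]
Peg 1: [4, 3]
Peg 2: [2]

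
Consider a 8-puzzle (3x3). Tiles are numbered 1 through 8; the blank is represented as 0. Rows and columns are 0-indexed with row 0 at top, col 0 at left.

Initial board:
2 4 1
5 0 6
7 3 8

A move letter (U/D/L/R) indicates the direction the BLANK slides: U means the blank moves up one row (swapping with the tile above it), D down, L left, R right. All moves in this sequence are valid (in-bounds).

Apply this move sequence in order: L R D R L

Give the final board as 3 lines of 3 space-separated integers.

Answer: 2 4 1
5 3 6
7 0 8

Derivation:
After move 1 (L):
2 4 1
0 5 6
7 3 8

After move 2 (R):
2 4 1
5 0 6
7 3 8

After move 3 (D):
2 4 1
5 3 6
7 0 8

After move 4 (R):
2 4 1
5 3 6
7 8 0

After move 5 (L):
2 4 1
5 3 6
7 0 8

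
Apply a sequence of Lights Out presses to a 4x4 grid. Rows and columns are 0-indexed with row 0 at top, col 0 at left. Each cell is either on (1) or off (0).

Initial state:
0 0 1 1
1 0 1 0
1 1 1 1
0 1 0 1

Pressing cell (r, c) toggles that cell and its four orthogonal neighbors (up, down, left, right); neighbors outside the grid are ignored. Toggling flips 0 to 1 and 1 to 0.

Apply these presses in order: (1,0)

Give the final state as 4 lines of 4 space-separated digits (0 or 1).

Answer: 1 0 1 1
0 1 1 0
0 1 1 1
0 1 0 1

Derivation:
After press 1 at (1,0):
1 0 1 1
0 1 1 0
0 1 1 1
0 1 0 1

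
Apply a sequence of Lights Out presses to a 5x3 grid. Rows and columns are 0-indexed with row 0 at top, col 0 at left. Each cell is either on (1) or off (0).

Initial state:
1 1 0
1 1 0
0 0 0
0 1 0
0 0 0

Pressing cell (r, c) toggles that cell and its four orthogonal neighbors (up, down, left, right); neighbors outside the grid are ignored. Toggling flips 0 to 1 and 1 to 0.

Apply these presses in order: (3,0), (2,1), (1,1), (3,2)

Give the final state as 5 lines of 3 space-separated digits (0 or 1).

After press 1 at (3,0):
1 1 0
1 1 0
1 0 0
1 0 0
1 0 0

After press 2 at (2,1):
1 1 0
1 0 0
0 1 1
1 1 0
1 0 0

After press 3 at (1,1):
1 0 0
0 1 1
0 0 1
1 1 0
1 0 0

After press 4 at (3,2):
1 0 0
0 1 1
0 0 0
1 0 1
1 0 1

Answer: 1 0 0
0 1 1
0 0 0
1 0 1
1 0 1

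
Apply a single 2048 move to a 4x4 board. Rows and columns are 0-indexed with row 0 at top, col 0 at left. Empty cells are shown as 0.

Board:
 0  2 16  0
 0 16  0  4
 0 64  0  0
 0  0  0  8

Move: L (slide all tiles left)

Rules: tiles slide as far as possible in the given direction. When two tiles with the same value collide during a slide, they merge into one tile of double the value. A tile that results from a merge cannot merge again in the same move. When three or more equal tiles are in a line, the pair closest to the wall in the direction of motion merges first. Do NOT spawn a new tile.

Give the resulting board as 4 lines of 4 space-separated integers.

Slide left:
row 0: [0, 2, 16, 0] -> [2, 16, 0, 0]
row 1: [0, 16, 0, 4] -> [16, 4, 0, 0]
row 2: [0, 64, 0, 0] -> [64, 0, 0, 0]
row 3: [0, 0, 0, 8] -> [8, 0, 0, 0]

Answer:  2 16  0  0
16  4  0  0
64  0  0  0
 8  0  0  0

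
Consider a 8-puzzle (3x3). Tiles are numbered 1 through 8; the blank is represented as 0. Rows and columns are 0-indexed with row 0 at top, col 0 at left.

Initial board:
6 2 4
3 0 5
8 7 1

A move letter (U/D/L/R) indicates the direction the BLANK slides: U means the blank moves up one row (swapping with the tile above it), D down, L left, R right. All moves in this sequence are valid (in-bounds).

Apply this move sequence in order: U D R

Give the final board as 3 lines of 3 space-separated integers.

After move 1 (U):
6 0 4
3 2 5
8 7 1

After move 2 (D):
6 2 4
3 0 5
8 7 1

After move 3 (R):
6 2 4
3 5 0
8 7 1

Answer: 6 2 4
3 5 0
8 7 1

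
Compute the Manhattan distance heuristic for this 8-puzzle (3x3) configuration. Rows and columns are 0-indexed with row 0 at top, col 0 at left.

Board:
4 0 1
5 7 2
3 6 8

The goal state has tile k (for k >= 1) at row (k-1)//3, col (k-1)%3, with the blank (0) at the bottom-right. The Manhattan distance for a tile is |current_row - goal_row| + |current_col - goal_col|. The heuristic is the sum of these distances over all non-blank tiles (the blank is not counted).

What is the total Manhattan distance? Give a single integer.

Tile 4: (0,0)->(1,0) = 1
Tile 1: (0,2)->(0,0) = 2
Tile 5: (1,0)->(1,1) = 1
Tile 7: (1,1)->(2,0) = 2
Tile 2: (1,2)->(0,1) = 2
Tile 3: (2,0)->(0,2) = 4
Tile 6: (2,1)->(1,2) = 2
Tile 8: (2,2)->(2,1) = 1
Sum: 1 + 2 + 1 + 2 + 2 + 4 + 2 + 1 = 15

Answer: 15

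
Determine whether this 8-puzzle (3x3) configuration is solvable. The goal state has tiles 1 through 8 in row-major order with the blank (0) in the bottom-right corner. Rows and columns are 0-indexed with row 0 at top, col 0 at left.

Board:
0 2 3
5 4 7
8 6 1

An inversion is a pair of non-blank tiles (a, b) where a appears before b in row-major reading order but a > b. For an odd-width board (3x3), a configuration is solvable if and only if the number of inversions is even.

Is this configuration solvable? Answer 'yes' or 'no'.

Inversions (pairs i<j in row-major order where tile[i] > tile[j] > 0): 10
10 is even, so the puzzle is solvable.

Answer: yes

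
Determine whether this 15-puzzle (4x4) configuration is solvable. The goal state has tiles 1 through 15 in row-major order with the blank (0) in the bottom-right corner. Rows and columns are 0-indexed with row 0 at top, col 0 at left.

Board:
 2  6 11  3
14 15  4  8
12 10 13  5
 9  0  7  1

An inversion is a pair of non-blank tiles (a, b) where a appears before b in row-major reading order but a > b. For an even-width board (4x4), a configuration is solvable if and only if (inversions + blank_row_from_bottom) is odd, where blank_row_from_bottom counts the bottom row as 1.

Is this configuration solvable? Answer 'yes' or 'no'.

Answer: no

Derivation:
Inversions: 53
Blank is in row 3 (0-indexed from top), which is row 1 counting from the bottom (bottom = 1).
53 + 1 = 54, which is even, so the puzzle is not solvable.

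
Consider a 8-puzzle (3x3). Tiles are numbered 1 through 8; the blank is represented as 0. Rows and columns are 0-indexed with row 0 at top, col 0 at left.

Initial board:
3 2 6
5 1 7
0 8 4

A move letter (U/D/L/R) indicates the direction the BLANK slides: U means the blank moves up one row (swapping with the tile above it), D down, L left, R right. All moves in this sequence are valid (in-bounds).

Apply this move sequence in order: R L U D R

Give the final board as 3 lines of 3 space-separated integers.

After move 1 (R):
3 2 6
5 1 7
8 0 4

After move 2 (L):
3 2 6
5 1 7
0 8 4

After move 3 (U):
3 2 6
0 1 7
5 8 4

After move 4 (D):
3 2 6
5 1 7
0 8 4

After move 5 (R):
3 2 6
5 1 7
8 0 4

Answer: 3 2 6
5 1 7
8 0 4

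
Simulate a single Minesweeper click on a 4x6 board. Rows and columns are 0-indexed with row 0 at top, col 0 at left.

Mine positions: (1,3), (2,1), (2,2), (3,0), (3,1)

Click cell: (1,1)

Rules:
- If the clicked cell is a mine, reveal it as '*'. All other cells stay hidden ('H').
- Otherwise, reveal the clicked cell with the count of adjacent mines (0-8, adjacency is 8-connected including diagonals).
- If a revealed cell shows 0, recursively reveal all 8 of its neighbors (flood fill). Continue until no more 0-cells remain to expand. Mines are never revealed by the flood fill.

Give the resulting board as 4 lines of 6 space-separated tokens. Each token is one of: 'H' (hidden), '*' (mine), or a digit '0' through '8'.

H H H H H H
H 2 H H H H
H H H H H H
H H H H H H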